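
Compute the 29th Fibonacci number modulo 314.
211

Matrix identity: Q^n = [[F_(n+1), F_n], [F_n, F_(n-1)]] with Q = [[1,1],[1,0]].
n = 29 = 11101₂. Square-and-multiply, entries mod 314:
Q^1 = [[1,1],[1,0]]
Q^3 = (Q^1)²·Q = [[3,2],[2,1]]
Q^7 = (Q^3)²·Q = [[21,13],[13,8]]
Q^14 = (Q^7)² = [[296,63],[63,233]]
Q^29 = (Q^14)²·Q = [[254,211],[211,43]]
F_29 mod 314 = Q^29[0][1] = 211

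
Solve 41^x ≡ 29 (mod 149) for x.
104

Baby-step giant-step with step n = ⌈√149⌉ = 13.
Baby steps 41^j mod 149 (j:value) for j=0..12: 0:1, 1:41, 2:42, 3:83, 4:125, 5:59, 6:35, 7:94, 8:129, 9:74, 10:54, 11:128, 12:33.
Giant-step multiplier: 41^(-13) ≡ 41^(148-13) = 41^135 ≡ 87 (mod 149).
Giant steps γ_i = 29·87^i mod 149: γ_0=29, γ_1=139, γ_2=24, γ_3=2, γ_4=25, γ_5=89, γ_6=144, γ_7=12, γ_8=1 (in table at j=0).
x = i·n + j = 8·13 + 0 = 104.
Check: 41^104 ≡ 29 (mod 149).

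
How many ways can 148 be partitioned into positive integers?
33549419497

p(n) counts ways to write n as a sum of positive integers (order ignored).
Euler's pentagonal recurrence: p(k) = p(k-1) + p(k-2) - p(k-5) - p(k-7) + p(k-12) + p(k-15) - ... (offsets j(3j∓1)/2, signs ++--, p(0)=1, p(<0)=0).
DP table for k = 0..147: p(0)=1, p(1)=1, p(2)=2, p(3)=3, p(4)=5, p(5)=7, p(6)=11, p(7)=15, p(8)=22, p(9)=30, p(10)=42, p(11)=56, p(12)=77, p(13)=101, p(14)=135, p(15)=176, p(16)=231, p(17)=297, p(18)=385, p(19)=490, p(20)=627, p(21)=792, p(22)=1002, p(23)=1255, p(24)=1575, p(25)=1958, p(26)=2436, p(27)=3010, p(28)=3718, p(29)=4565, p(30)=5604, p(31)=6842, p(32)=8349, p(33)=10143, p(34)=12310, p(35)=14883, p(36)=17977, p(37)=21637, p(38)=26015, p(39)=31185, p(40)=37338, p(41)=44583, p(42)=53174, p(43)=63261, p(44)=75175, p(45)=89134, p(46)=105558, p(47)=124754, p(48)=147273, p(49)=173525, p(50)=204226, p(51)=239943, p(52)=281589, p(53)=329931, p(54)=386155, p(55)=451276, p(56)=526823, p(57)=614154, p(58)=715220, p(59)=831820, p(60)=966467, p(61)=1121505, p(62)=1300156, p(63)=1505499, p(64)=1741630, p(65)=2012558, p(66)=2323520, p(67)=2679689, p(68)=3087735, p(69)=3554345, p(70)=4087968, p(71)=4697205, p(72)=5392783, p(73)=6185689, p(74)=7089500, p(75)=8118264, p(76)=9289091, p(77)=10619863, p(78)=12132164, p(79)=13848650, p(80)=15796476, p(81)=18004327, p(82)=20506255, p(83)=23338469, p(84)=26543660, p(85)=30167357, p(86)=34262962, p(87)=38887673, p(88)=44108109, p(89)=49995925, p(90)=56634173, p(91)=64112359, p(92)=72533807, p(93)=82010177, p(94)=92669720, p(95)=104651419, p(96)=118114304, p(97)=133230930, p(98)=150198136, p(99)=169229875, p(100)=190569292, p(101)=214481126, p(102)=241265379, p(103)=271248950, p(104)=304801365, p(105)=342325709, p(106)=384276336, p(107)=431149389, p(108)=483502844, p(109)=541946240, p(110)=607163746, p(111)=679903203, p(112)=761002156, p(113)=851376628, p(114)=952050665, p(115)=1064144451, p(116)=1188908248, p(117)=1327710076, p(118)=1482074143, p(119)=1653668665, p(120)=1844349560, p(121)=2056148051, p(122)=2291320912, p(123)=2552338241, p(124)=2841940500, p(125)=3163127352, p(126)=3519222692, p(127)=3913864295, p(128)=4351078600, p(129)=4835271870, p(130)=5371315400, p(131)=5964539504, p(132)=6620830889, p(133)=7346629512, p(134)=8149040695, p(135)=9035836076, p(136)=10015581680, p(137)=11097645016, p(138)=12292341831, p(139)=13610949895, p(140)=15065878135, p(141)=16670689208, p(142)=18440293320, p(143)=20390982757, p(144)=22540654445, p(145)=24908858009, p(146)=27517052599, p(147)=30388671978.
Final step: p(148) = p(147) + p(146) - p(143) - p(141) + p(136) + p(133) - p(126) - p(122) + p(113) + p(108) - p(97) - p(91) + p(78) + p(71) - p(56) - p(48) + p(31) + p(22) - p(3)
= 30388671978 + 27517052599 - 20390982757 - 16670689208 + 10015581680 + 7346629512 - 3519222692 - 2291320912 + 851376628 + 483502844 - 133230930 - 64112359 + 12132164 + 4697205 - 526823 - 147273 + 6842 + 1002 - 3
= 33549419497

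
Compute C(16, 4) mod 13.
0

Using Lucas' theorem:
Write n=16 and k=4 in base 13:
n in base 13: [1, 3]
k in base 13: [0, 4]
C(16,4) mod 13 = ∏ C(n_i, k_i) mod 13
Digit binomials (mod 13): C(1,0) = 1; C(3,4) = 0 (k_i > n_i)
Product: 1 × 0 = 0 ≡ 0 (mod 13)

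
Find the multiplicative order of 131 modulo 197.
196

197 is prime, so ord(131) divides φ(197) = 196.
Divisors of 196: 1, 2, 4, 7, 14, 28, 49, 98, 196.
Repeated squaring: 131^1 ≡ 131, 131^2 ≡ 22, 131^4 ≡ 90, 131^8 ≡ 23, 131^16 ≡ 135, 131^32 ≡ 101, 131^64 ≡ 154, 131^128 ≡ 76 (mod 197).
Test 131^d mod 197 for each divisor d in increasing order:
131^1 ≡ 131
131^2 ≡ 22
131^4 ≡ 90
131^7 = 131^4·131^2·131^1 ≡ 128
131^14 = 131^8·131^4·131^2 ≡ 33
131^28 = 131^16·131^8·131^4 ≡ 104
131^49 = 131^32·131^16·131^1 ≡ 183
131^98 = 131^64·131^32·131^2 ≡ 196
131^196 = 131^128·131^64·131^4 ≡ 1  ← first divisor giving 1
The order is 196.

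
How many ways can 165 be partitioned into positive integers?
172389800255

p(n) counts ways to write n as a sum of positive integers (order ignored).
Euler's pentagonal recurrence: p(k) = p(k-1) + p(k-2) - p(k-5) - p(k-7) + p(k-12) + p(k-15) - ... (offsets j(3j∓1)/2, signs ++--, p(0)=1, p(<0)=0).
DP table for k = 0..164: p(0)=1, p(1)=1, p(2)=2, p(3)=3, p(4)=5, p(5)=7, p(6)=11, p(7)=15, p(8)=22, p(9)=30, p(10)=42, p(11)=56, p(12)=77, p(13)=101, p(14)=135, p(15)=176, p(16)=231, p(17)=297, p(18)=385, p(19)=490, p(20)=627, p(21)=792, p(22)=1002, p(23)=1255, p(24)=1575, p(25)=1958, p(26)=2436, p(27)=3010, p(28)=3718, p(29)=4565, p(30)=5604, p(31)=6842, p(32)=8349, p(33)=10143, p(34)=12310, p(35)=14883, p(36)=17977, p(37)=21637, p(38)=26015, p(39)=31185, p(40)=37338, p(41)=44583, p(42)=53174, p(43)=63261, p(44)=75175, p(45)=89134, p(46)=105558, p(47)=124754, p(48)=147273, p(49)=173525, p(50)=204226, p(51)=239943, p(52)=281589, p(53)=329931, p(54)=386155, p(55)=451276, p(56)=526823, p(57)=614154, p(58)=715220, p(59)=831820, p(60)=966467, p(61)=1121505, p(62)=1300156, p(63)=1505499, p(64)=1741630, p(65)=2012558, p(66)=2323520, p(67)=2679689, p(68)=3087735, p(69)=3554345, p(70)=4087968, p(71)=4697205, p(72)=5392783, p(73)=6185689, p(74)=7089500, p(75)=8118264, p(76)=9289091, p(77)=10619863, p(78)=12132164, p(79)=13848650, p(80)=15796476, p(81)=18004327, p(82)=20506255, p(83)=23338469, p(84)=26543660, p(85)=30167357, p(86)=34262962, p(87)=38887673, p(88)=44108109, p(89)=49995925, p(90)=56634173, p(91)=64112359, p(92)=72533807, p(93)=82010177, p(94)=92669720, p(95)=104651419, p(96)=118114304, p(97)=133230930, p(98)=150198136, p(99)=169229875, p(100)=190569292, p(101)=214481126, p(102)=241265379, p(103)=271248950, p(104)=304801365, p(105)=342325709, p(106)=384276336, p(107)=431149389, p(108)=483502844, p(109)=541946240, p(110)=607163746, p(111)=679903203, p(112)=761002156, p(113)=851376628, p(114)=952050665, p(115)=1064144451, p(116)=1188908248, p(117)=1327710076, p(118)=1482074143, p(119)=1653668665, p(120)=1844349560, p(121)=2056148051, p(122)=2291320912, p(123)=2552338241, p(124)=2841940500, p(125)=3163127352, p(126)=3519222692, p(127)=3913864295, p(128)=4351078600, p(129)=4835271870, p(130)=5371315400, p(131)=5964539504, p(132)=6620830889, p(133)=7346629512, p(134)=8149040695, p(135)=9035836076, p(136)=10015581680, p(137)=11097645016, p(138)=12292341831, p(139)=13610949895, p(140)=15065878135, p(141)=16670689208, p(142)=18440293320, p(143)=20390982757, p(144)=22540654445, p(145)=24908858009, p(146)=27517052599, p(147)=30388671978, p(148)=33549419497, p(149)=37027355200, p(150)=40853235313, p(151)=45060624582, p(152)=49686288421, p(153)=54770336324, p(154)=60356673280, p(155)=66493182097, p(156)=73232243759, p(157)=80630964769, p(158)=88751778802, p(159)=97662728555, p(160)=107438159466, p(161)=118159068427, p(162)=129913904637, p(163)=142798995930, p(164)=156919475295.
Final step: p(165) = p(164) + p(163) - p(160) - p(158) + p(153) + p(150) - p(143) - p(139) + p(130) + p(125) - p(114) - p(108) + p(95) + p(88) - p(73) - p(65) + p(48) + p(39) - p(20) - p(10)
= 156919475295 + 142798995930 - 107438159466 - 88751778802 + 54770336324 + 40853235313 - 20390982757 - 13610949895 + 5371315400 + 3163127352 - 952050665 - 483502844 + 104651419 + 44108109 - 6185689 - 2012558 + 147273 + 31185 - 627 - 42
= 172389800255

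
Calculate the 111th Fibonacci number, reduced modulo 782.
104

Matrix identity: Q^n = [[F_(n+1), F_n], [F_n, F_(n-1)]] with Q = [[1,1],[1,0]].
n = 111 = 1101111₂. Square-and-multiply, entries mod 782:
Q^1 = [[1,1],[1,0]]
Q^3 = (Q^1)²·Q = [[3,2],[2,1]]
Q^6 = (Q^3)² = [[13,8],[8,5]]
Q^13 = (Q^6)²·Q = [[377,233],[233,144]]
Q^27 = (Q^13)²·Q = [[319,136],[136,183]]
Q^55 = (Q^27)²·Q = [[67,611],[611,238]]
Q^111 = (Q^55)²·Q = [[343,104],[104,239]]
F_111 mod 782 = Q^111[0][1] = 104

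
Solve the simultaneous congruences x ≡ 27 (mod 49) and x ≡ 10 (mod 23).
125

Using Chinese Remainder Theorem:
M = 49 × 23 = 1127
M1 = 23, M2 = 49
y1 = 23^(-1) mod 49 = 32
y2 = 49^(-1) mod 23 = 8
x = (27×23×32 + 10×49×8) mod 1127 = 125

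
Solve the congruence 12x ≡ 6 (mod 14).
x ≡ 4 (mod 7)

gcd(12, 14) = 2, which divides 6, so solutions exist.
Divide through by 2: 6x ≡ 3 (mod 7).
Find 6^(-1) mod 7 by the extended Euclidean algorithm:
7 = 1 × 6 + 1  ⟹  1 = (1)·7 + (-1)·6
So (-1)·6 ≡ 1 (mod 7), i.e. 6^(-1) ≡ -1 ≡ 6 (mod 7).
x ≡ 6 × 3 = 18 ≡ 4 (mod 7).
Check: 12 × 4 = 48 ≡ 6 (mod 14).
x ≡ 4 (mod 7), giving 2 solutions mod 14.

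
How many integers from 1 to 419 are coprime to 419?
418

419 = 419
φ(n) = n × ∏(1 - 1/p) for each prime p dividing n
φ(419) = 419 × (1 - 1/419) = 418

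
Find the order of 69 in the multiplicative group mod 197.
28

197 is prime, so ord(69) divides φ(197) = 196.
Divisors of 196: 1, 2, 4, 7, 14, 28, 49, 98, 196.
Repeated squaring: 69^1 ≡ 69, 69^2 ≡ 33, 69^4 ≡ 104, 69^8 ≡ 178, 69^16 ≡ 164, 69^32 ≡ 104, 69^64 ≡ 178, 69^128 ≡ 164 (mod 197).
Test 69^d mod 197 for each divisor d in increasing order:
69^1 ≡ 69
69^2 ≡ 33
69^4 ≡ 104
69^7 = 69^4·69^2·69^1 ≡ 14
69^14 = 69^8·69^4·69^2 ≡ 196
69^28 = 69^16·69^8·69^4 ≡ 1  ← first divisor giving 1
The order is 28.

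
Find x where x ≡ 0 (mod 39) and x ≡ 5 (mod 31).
780

Using Chinese Remainder Theorem:
M = 39 × 31 = 1209
M1 = 31, M2 = 39
y1 = 31^(-1) mod 39 = 34
y2 = 39^(-1) mod 31 = 4
x = (0×31×34 + 5×39×4) mod 1209 = 780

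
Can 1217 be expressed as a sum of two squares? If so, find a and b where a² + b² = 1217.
16² + 31² (a=16, b=31)

Factorization: 1217 = 1217
By Fermat: n is sum of two squares iff every prime p ≡ 3 (mod 4) appears to even power.
All primes ≡ 3 (mod 4) appear to even power.
Search a = 0, 1, 2, … for 1217 - a² a perfect square: first hit at a = 16: 1217 - 256 = 961 = 31².
1217 = 16² + 31² = 256 + 961 ✓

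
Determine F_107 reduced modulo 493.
324

Matrix identity: Q^n = [[F_(n+1), F_n], [F_n, F_(n-1)]] with Q = [[1,1],[1,0]].
n = 107 = 1101011₂. Square-and-multiply, entries mod 493:
Q^1 = [[1,1],[1,0]]
Q^3 = (Q^1)²·Q = [[3,2],[2,1]]
Q^6 = (Q^3)² = [[13,8],[8,5]]
Q^13 = (Q^6)²·Q = [[377,233],[233,144]]
Q^26 = (Q^13)² = [[204,115],[115,89]]
Q^53 = (Q^26)²·Q = [[289,118],[118,171]]
Q^107 = (Q^53)²·Q = [[374,324],[324,50]]
F_107 mod 493 = Q^107[0][1] = 324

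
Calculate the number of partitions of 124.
2841940500

p(n) counts ways to write n as a sum of positive integers (order ignored).
Euler's pentagonal recurrence: p(k) = p(k-1) + p(k-2) - p(k-5) - p(k-7) + p(k-12) + p(k-15) - ... (offsets j(3j∓1)/2, signs ++--, p(0)=1, p(<0)=0).
DP table for k = 0..123: p(0)=1, p(1)=1, p(2)=2, p(3)=3, p(4)=5, p(5)=7, p(6)=11, p(7)=15, p(8)=22, p(9)=30, p(10)=42, p(11)=56, p(12)=77, p(13)=101, p(14)=135, p(15)=176, p(16)=231, p(17)=297, p(18)=385, p(19)=490, p(20)=627, p(21)=792, p(22)=1002, p(23)=1255, p(24)=1575, p(25)=1958, p(26)=2436, p(27)=3010, p(28)=3718, p(29)=4565, p(30)=5604, p(31)=6842, p(32)=8349, p(33)=10143, p(34)=12310, p(35)=14883, p(36)=17977, p(37)=21637, p(38)=26015, p(39)=31185, p(40)=37338, p(41)=44583, p(42)=53174, p(43)=63261, p(44)=75175, p(45)=89134, p(46)=105558, p(47)=124754, p(48)=147273, p(49)=173525, p(50)=204226, p(51)=239943, p(52)=281589, p(53)=329931, p(54)=386155, p(55)=451276, p(56)=526823, p(57)=614154, p(58)=715220, p(59)=831820, p(60)=966467, p(61)=1121505, p(62)=1300156, p(63)=1505499, p(64)=1741630, p(65)=2012558, p(66)=2323520, p(67)=2679689, p(68)=3087735, p(69)=3554345, p(70)=4087968, p(71)=4697205, p(72)=5392783, p(73)=6185689, p(74)=7089500, p(75)=8118264, p(76)=9289091, p(77)=10619863, p(78)=12132164, p(79)=13848650, p(80)=15796476, p(81)=18004327, p(82)=20506255, p(83)=23338469, p(84)=26543660, p(85)=30167357, p(86)=34262962, p(87)=38887673, p(88)=44108109, p(89)=49995925, p(90)=56634173, p(91)=64112359, p(92)=72533807, p(93)=82010177, p(94)=92669720, p(95)=104651419, p(96)=118114304, p(97)=133230930, p(98)=150198136, p(99)=169229875, p(100)=190569292, p(101)=214481126, p(102)=241265379, p(103)=271248950, p(104)=304801365, p(105)=342325709, p(106)=384276336, p(107)=431149389, p(108)=483502844, p(109)=541946240, p(110)=607163746, p(111)=679903203, p(112)=761002156, p(113)=851376628, p(114)=952050665, p(115)=1064144451, p(116)=1188908248, p(117)=1327710076, p(118)=1482074143, p(119)=1653668665, p(120)=1844349560, p(121)=2056148051, p(122)=2291320912, p(123)=2552338241.
Final step: p(124) = p(123) + p(122) - p(119) - p(117) + p(112) + p(109) - p(102) - p(98) + p(89) + p(84) - p(73) - p(67) + p(54) + p(47) - p(32) - p(24) + p(7)
= 2552338241 + 2291320912 - 1653668665 - 1327710076 + 761002156 + 541946240 - 241265379 - 150198136 + 49995925 + 26543660 - 6185689 - 2679689 + 386155 + 124754 - 8349 - 1575 + 15
= 2841940500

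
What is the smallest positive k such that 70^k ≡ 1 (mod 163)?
162

163 is prime, so ord(70) divides φ(163) = 162.
Divisors of 162: 1, 2, 3, 6, 9, 18, 27, 54, 81, 162.
Repeated squaring: 70^1 ≡ 70, 70^2 ≡ 10, 70^4 ≡ 100, 70^8 ≡ 57, 70^16 ≡ 152, 70^32 ≡ 121, 70^64 ≡ 134, 70^128 ≡ 26 (mod 163).
Test 70^d mod 163 for each divisor d in increasing order:
70^1 ≡ 70
70^2 ≡ 10
70^3 = 70^2·70^1 ≡ 48
70^6 = 70^4·70^2 ≡ 22
70^9 = 70^8·70^1 ≡ 78
70^18 = 70^16·70^2 ≡ 53
70^27 = 70^16·70^8·70^2·70^1 ≡ 59
70^54 = 70^32·70^16·70^4·70^2 ≡ 58
70^81 = 70^64·70^16·70^1 ≡ 162
70^162 = 70^128·70^32·70^2 ≡ 1  ← first divisor giving 1
The order is 162.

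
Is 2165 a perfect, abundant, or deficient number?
deficient

Proper divisors of 2165: sum = 1 + 5 + 433 = 439
Since 439 < 2165, 2165 is deficient.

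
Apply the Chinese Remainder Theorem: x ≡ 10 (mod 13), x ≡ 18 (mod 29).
192

Using Chinese Remainder Theorem:
M = 13 × 29 = 377
M1 = 29, M2 = 13
y1 = 29^(-1) mod 13 = 9
y2 = 13^(-1) mod 29 = 9
x = (10×29×9 + 18×13×9) mod 377 = 192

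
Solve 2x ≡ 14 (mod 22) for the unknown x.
x ≡ 7 (mod 11)

gcd(2, 22) = 2, which divides 14, so solutions exist.
Divide through by 2: x ≡ 7 (mod 11).
The coefficient of x is now 1, so x ≡ 7 (mod 11).
Check: 2 × 7 = 14 ≡ 14 (mod 22).
x ≡ 7 (mod 11), giving 2 solutions mod 22.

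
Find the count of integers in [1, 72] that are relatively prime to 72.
24

72 = 2^3 × 3^2
φ(n) = n × ∏(1 - 1/p) for each prime p dividing n
φ(72) = 72 × (1 - 1/2) × (1 - 1/3) = 24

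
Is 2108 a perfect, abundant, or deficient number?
deficient

Proper divisors of 2108: sum = 1 + 2 + 4 + 17 + 31 + 34 + 62 + 68 + 124 + 527 + 1054 = 1924
Since 1924 < 2108, 2108 is deficient.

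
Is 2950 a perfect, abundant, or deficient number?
deficient

Proper divisors of 2950: sum = 1 + 2 + 5 + 10 + 25 + 50 + 59 + 118 + 295 + 590 + 1475 = 2630
Since 2630 < 2950, 2950 is deficient.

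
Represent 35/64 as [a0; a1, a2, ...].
[0; 1, 1, 4, 1, 5]

Euclidean algorithm steps:
35 = 0 × 64 + 35
64 = 1 × 35 + 29
35 = 1 × 29 + 6
29 = 4 × 6 + 5
6 = 1 × 5 + 1
5 = 5 × 1 + 0
Continued fraction: [0; 1, 1, 4, 1, 5]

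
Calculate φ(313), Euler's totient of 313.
312

313 = 313
φ(n) = n × ∏(1 - 1/p) for each prime p dividing n
φ(313) = 313 × (1 - 1/313) = 312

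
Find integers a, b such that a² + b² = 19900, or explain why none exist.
Not possible

Factorization: 19900 = 2^2 × 5^2 × 199
By Fermat: n is sum of two squares iff every prime p ≡ 3 (mod 4) appears to even power.
Prime(s) ≡ 3 (mod 4) with odd exponent: [(199, 1)]
Therefore 19900 cannot be expressed as a² + b².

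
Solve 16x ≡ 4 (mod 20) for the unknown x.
x ≡ 4 (mod 5)

gcd(16, 20) = 4, which divides 4, so solutions exist.
Divide through by 4: 4x ≡ 1 (mod 5).
Find 4^(-1) mod 5 by the extended Euclidean algorithm:
5 = 1 × 4 + 1  ⟹  1 = (1)·5 + (-1)·4
So (-1)·4 ≡ 1 (mod 5), i.e. 4^(-1) ≡ -1 ≡ 4 (mod 5).
x ≡ 4 × 1 = 4 ≡ 4 (mod 5).
Check: 16 × 4 = 64 ≡ 4 (mod 20).
x ≡ 4 (mod 5), giving 4 solutions mod 20.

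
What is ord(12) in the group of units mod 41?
40

41 is prime, so ord(12) divides φ(41) = 40.
Divisors of 40: 1, 2, 4, 5, 8, 10, 20, 40.
Repeated squaring: 12^1 ≡ 12, 12^2 ≡ 21, 12^4 ≡ 31, 12^8 ≡ 18, 12^16 ≡ 37, 12^32 ≡ 16 (mod 41).
Test 12^d mod 41 for each divisor d in increasing order:
12^1 ≡ 12
12^2 ≡ 21
12^4 ≡ 31
12^5 = 12^4·12^1 ≡ 3
12^8 ≡ 18
12^10 = 12^8·12^2 ≡ 9
12^20 = 12^16·12^4 ≡ 40
12^40 = 12^32·12^8 ≡ 1  ← first divisor giving 1
The order is 40.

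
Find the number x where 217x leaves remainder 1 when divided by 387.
280

gcd(217, 387) = 1, so the inverse exists.
Extended Euclidean algorithm on (387, 217):
387 = 1 × 217 + 170  ⟹  170 = (1)·387 + (-1)·217
217 = 1 × 170 + 47  ⟹  47 = (-1)·387 + (2)·217
170 = 3 × 47 + 29  ⟹  29 = (4)·387 + (-7)·217
47 = 1 × 29 + 18  ⟹  18 = (-5)·387 + (9)·217
29 = 1 × 18 + 11  ⟹  11 = (9)·387 + (-16)·217
18 = 1 × 11 + 7  ⟹  7 = (-14)·387 + (25)·217
11 = 1 × 7 + 4  ⟹  4 = (23)·387 + (-41)·217
7 = 1 × 4 + 3  ⟹  3 = (-37)·387 + (66)·217
4 = 1 × 3 + 1  ⟹  1 = (60)·387 + (-107)·217
So (-107)·217 ≡ 1 (mod 387), i.e. 217^(-1) ≡ -107 ≡ 280 (mod 387).
Check: 217 × 280 = 60760 ≡ 1 (mod 387)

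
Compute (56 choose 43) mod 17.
0

Using Lucas' theorem:
Write n=56 and k=43 in base 17:
n in base 17: [3, 5]
k in base 17: [2, 9]
C(56,43) mod 17 = ∏ C(n_i, k_i) mod 17
Digit binomials (mod 17): C(3,2) = 3; C(5,9) = 0 (k_i > n_i)
Product: 3 × 0 = 0 ≡ 0 (mod 17)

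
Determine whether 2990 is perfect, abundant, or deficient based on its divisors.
abundant

Proper divisors of 2990: sum = 1 + 2 + 5 + 10 + 13 + 23 + 26 + 46 + 65 + 115 + 130 + 230 + 299 + 598 + 1495 = 3058
Since 3058 > 2990, 2990 is abundant.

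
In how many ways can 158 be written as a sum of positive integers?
88751778802

p(n) counts ways to write n as a sum of positive integers (order ignored).
Euler's pentagonal recurrence: p(k) = p(k-1) + p(k-2) - p(k-5) - p(k-7) + p(k-12) + p(k-15) - ... (offsets j(3j∓1)/2, signs ++--, p(0)=1, p(<0)=0).
DP table for k = 0..157: p(0)=1, p(1)=1, p(2)=2, p(3)=3, p(4)=5, p(5)=7, p(6)=11, p(7)=15, p(8)=22, p(9)=30, p(10)=42, p(11)=56, p(12)=77, p(13)=101, p(14)=135, p(15)=176, p(16)=231, p(17)=297, p(18)=385, p(19)=490, p(20)=627, p(21)=792, p(22)=1002, p(23)=1255, p(24)=1575, p(25)=1958, p(26)=2436, p(27)=3010, p(28)=3718, p(29)=4565, p(30)=5604, p(31)=6842, p(32)=8349, p(33)=10143, p(34)=12310, p(35)=14883, p(36)=17977, p(37)=21637, p(38)=26015, p(39)=31185, p(40)=37338, p(41)=44583, p(42)=53174, p(43)=63261, p(44)=75175, p(45)=89134, p(46)=105558, p(47)=124754, p(48)=147273, p(49)=173525, p(50)=204226, p(51)=239943, p(52)=281589, p(53)=329931, p(54)=386155, p(55)=451276, p(56)=526823, p(57)=614154, p(58)=715220, p(59)=831820, p(60)=966467, p(61)=1121505, p(62)=1300156, p(63)=1505499, p(64)=1741630, p(65)=2012558, p(66)=2323520, p(67)=2679689, p(68)=3087735, p(69)=3554345, p(70)=4087968, p(71)=4697205, p(72)=5392783, p(73)=6185689, p(74)=7089500, p(75)=8118264, p(76)=9289091, p(77)=10619863, p(78)=12132164, p(79)=13848650, p(80)=15796476, p(81)=18004327, p(82)=20506255, p(83)=23338469, p(84)=26543660, p(85)=30167357, p(86)=34262962, p(87)=38887673, p(88)=44108109, p(89)=49995925, p(90)=56634173, p(91)=64112359, p(92)=72533807, p(93)=82010177, p(94)=92669720, p(95)=104651419, p(96)=118114304, p(97)=133230930, p(98)=150198136, p(99)=169229875, p(100)=190569292, p(101)=214481126, p(102)=241265379, p(103)=271248950, p(104)=304801365, p(105)=342325709, p(106)=384276336, p(107)=431149389, p(108)=483502844, p(109)=541946240, p(110)=607163746, p(111)=679903203, p(112)=761002156, p(113)=851376628, p(114)=952050665, p(115)=1064144451, p(116)=1188908248, p(117)=1327710076, p(118)=1482074143, p(119)=1653668665, p(120)=1844349560, p(121)=2056148051, p(122)=2291320912, p(123)=2552338241, p(124)=2841940500, p(125)=3163127352, p(126)=3519222692, p(127)=3913864295, p(128)=4351078600, p(129)=4835271870, p(130)=5371315400, p(131)=5964539504, p(132)=6620830889, p(133)=7346629512, p(134)=8149040695, p(135)=9035836076, p(136)=10015581680, p(137)=11097645016, p(138)=12292341831, p(139)=13610949895, p(140)=15065878135, p(141)=16670689208, p(142)=18440293320, p(143)=20390982757, p(144)=22540654445, p(145)=24908858009, p(146)=27517052599, p(147)=30388671978, p(148)=33549419497, p(149)=37027355200, p(150)=40853235313, p(151)=45060624582, p(152)=49686288421, p(153)=54770336324, p(154)=60356673280, p(155)=66493182097, p(156)=73232243759, p(157)=80630964769.
Final step: p(158) = p(157) + p(156) - p(153) - p(151) + p(146) + p(143) - p(136) - p(132) + p(123) + p(118) - p(107) - p(101) + p(88) + p(81) - p(66) - p(58) + p(41) + p(32) - p(13) - p(3)
= 80630964769 + 73232243759 - 54770336324 - 45060624582 + 27517052599 + 20390982757 - 10015581680 - 6620830889 + 2552338241 + 1482074143 - 431149389 - 214481126 + 44108109 + 18004327 - 2323520 - 715220 + 44583 + 8349 - 101 - 3
= 88751778802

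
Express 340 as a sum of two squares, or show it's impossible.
4² + 18² (a=4, b=18)

Factorization: 340 = 2^2 × 5 × 17
By Fermat: n is sum of two squares iff every prime p ≡ 3 (mod 4) appears to even power.
All primes ≡ 3 (mod 4) appear to even power.
Search a = 0, 1, 2, … for 340 - a² a perfect square: first hit at a = 4: 340 - 16 = 324 = 18².
340 = 4² + 18² = 16 + 324 ✓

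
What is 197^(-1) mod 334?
39

gcd(197, 334) = 1, so the inverse exists.
Extended Euclidean algorithm on (334, 197):
334 = 1 × 197 + 137  ⟹  137 = (1)·334 + (-1)·197
197 = 1 × 137 + 60  ⟹  60 = (-1)·334 + (2)·197
137 = 2 × 60 + 17  ⟹  17 = (3)·334 + (-5)·197
60 = 3 × 17 + 9  ⟹  9 = (-10)·334 + (17)·197
17 = 1 × 9 + 8  ⟹  8 = (13)·334 + (-22)·197
9 = 1 × 8 + 1  ⟹  1 = (-23)·334 + (39)·197
So (39)·197 ≡ 1 (mod 334), i.e. 197^(-1) ≡ 39 (mod 334).
Check: 197 × 39 = 7683 ≡ 1 (mod 334)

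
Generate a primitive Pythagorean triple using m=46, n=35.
(891, 3220, 3341)

Euclid's formula: a = m² - n², b = 2mn, c = m² + n²
m = 46, n = 35
a = 46² - 35² = 2116 - 1225 = 891
b = 2 × 46 × 35 = 3220
c = 46² + 35² = 2116 + 1225 = 3341
Verification: 891² + 3220² = 793881 + 10368400 = 11162281 = 3341² ✓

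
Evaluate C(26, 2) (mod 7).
3

Using Lucas' theorem:
Write n=26 and k=2 in base 7:
n in base 7: [3, 5]
k in base 7: [0, 2]
C(26,2) mod 7 = ∏ C(n_i, k_i) mod 7
Digit binomials (mod 7): C(3,0) = 1; C(5,2) = 10 ≡ 3
Product: 1 × 3 = 3 ≡ 3 (mod 7)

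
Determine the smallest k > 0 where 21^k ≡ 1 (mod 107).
106

107 is prime, so ord(21) divides φ(107) = 106.
Divisors of 106: 1, 2, 53, 106.
Repeated squaring: 21^1 ≡ 21, 21^2 ≡ 13, 21^4 ≡ 62, 21^8 ≡ 99, 21^16 ≡ 64, 21^32 ≡ 30, 21^64 ≡ 44 (mod 107).
Test 21^d mod 107 for each divisor d in increasing order:
21^1 ≡ 21
21^2 ≡ 13
21^53 = 21^32·21^16·21^4·21^1 ≡ 106
21^106 = 21^64·21^32·21^8·21^2 ≡ 1  ← first divisor giving 1
The order is 106.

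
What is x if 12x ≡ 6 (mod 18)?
x ≡ 2 (mod 3)

gcd(12, 18) = 6, which divides 6, so solutions exist.
Divide through by 6: 2x ≡ 1 (mod 3).
Find 2^(-1) mod 3 by the extended Euclidean algorithm:
3 = 1 × 2 + 1  ⟹  1 = (1)·3 + (-1)·2
So (-1)·2 ≡ 1 (mod 3), i.e. 2^(-1) ≡ -1 ≡ 2 (mod 3).
x ≡ 2 × 1 = 2 ≡ 2 (mod 3).
Check: 12 × 2 = 24 ≡ 6 (mod 18).
x ≡ 2 (mod 3), giving 6 solutions mod 18.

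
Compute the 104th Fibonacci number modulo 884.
473

Matrix identity: Q^n = [[F_(n+1), F_n], [F_n, F_(n-1)]] with Q = [[1,1],[1,0]].
n = 104 = 1101000₂. Square-and-multiply, entries mod 884:
Q^1 = [[1,1],[1,0]]
Q^3 = (Q^1)²·Q = [[3,2],[2,1]]
Q^6 = (Q^3)² = [[13,8],[8,5]]
Q^13 = (Q^6)²·Q = [[377,233],[233,144]]
Q^26 = (Q^13)² = [[170,285],[285,769]]
Q^52 = (Q^26)² = [[509,647],[647,746]]
Q^104 = (Q^52)² = [[546,473],[473,73]]
F_104 mod 884 = Q^104[0][1] = 473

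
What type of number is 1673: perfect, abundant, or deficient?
deficient

Proper divisors of 1673: sum = 1 + 7 + 239 = 247
Since 247 < 1673, 1673 is deficient.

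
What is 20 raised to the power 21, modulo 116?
88

Repeated squaring. Binary of 21 = 10101.
20^1 ≡ 20 (mod 116); 20^2 ≡ 52 (mod 116); 20^4 ≡ 36 (mod 116); 20^8 ≡ 20 (mod 116); 20^16 ≡ 52 (mod 116)
20^21 = 20^1 × 20^4 × 20^16 ≡ 88 (mod 116)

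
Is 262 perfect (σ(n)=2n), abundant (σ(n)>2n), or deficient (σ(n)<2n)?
deficient

Proper divisors of 262: sum = 1 + 2 + 131 = 134
Since 134 < 262, 262 is deficient.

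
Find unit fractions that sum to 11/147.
1/14 + 1/294

Greedy algorithm:
11/147: ceiling(147/11) = 14, use 1/14
1/294: ceiling(294/1) = 294, use 1/294
Result: 11/147 = 1/14 + 1/294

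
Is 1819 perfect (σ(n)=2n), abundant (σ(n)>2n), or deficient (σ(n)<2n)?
deficient

Proper divisors of 1819: sum = 1 + 17 + 107 = 125
Since 125 < 1819, 1819 is deficient.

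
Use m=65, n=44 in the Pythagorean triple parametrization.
(2289, 5720, 6161)

Euclid's formula: a = m² - n², b = 2mn, c = m² + n²
m = 65, n = 44
a = 65² - 44² = 4225 - 1936 = 2289
b = 2 × 65 × 44 = 5720
c = 65² + 44² = 4225 + 1936 = 6161
Verification: 2289² + 5720² = 5239521 + 32718400 = 37957921 = 6161² ✓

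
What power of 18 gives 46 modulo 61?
46

Baby-step giant-step with step n = ⌈√61⌉ = 8.
Baby steps 18^j mod 61 (j:value) for j=0..7: 0:1, 1:18, 2:19, 3:37, 4:56, 5:32, 6:27, 7:59.
Giant-step multiplier: 18^(-8) ≡ 18^(60-8) = 18^52 ≡ 22 (mod 61).
Giant steps γ_i = 46·22^i mod 61: γ_0=46, γ_1=36, γ_2=60, γ_3=39, γ_4=4, γ_5=27 (in table at j=6).
x = i·n + j = 5·8 + 6 = 46.
Check: 18^46 ≡ 46 (mod 61).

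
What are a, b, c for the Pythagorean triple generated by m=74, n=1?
(5475, 148, 5477)

Euclid's formula: a = m² - n², b = 2mn, c = m² + n²
m = 74, n = 1
a = 74² - 1² = 5476 - 1 = 5475
b = 2 × 74 × 1 = 148
c = 74² + 1² = 5476 + 1 = 5477
Verification: 5475² + 148² = 29975625 + 21904 = 29997529 = 5477² ✓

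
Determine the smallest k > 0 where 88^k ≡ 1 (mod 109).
54

109 is prime, so ord(88) divides φ(109) = 108.
Divisors of 108: 1, 2, 3, 4, 6, 9, 12, 18, 27, 36, 54, 108.
Repeated squaring: 88^1 ≡ 88, 88^2 ≡ 5, 88^4 ≡ 25, 88^8 ≡ 80, 88^16 ≡ 78, 88^32 ≡ 89, 88^64 ≡ 73 (mod 109).
Test 88^d mod 109 for each divisor d in increasing order:
88^1 ≡ 88
88^2 ≡ 5
88^3 = 88^2·88^1 ≡ 4
88^4 ≡ 25
88^6 = 88^4·88^2 ≡ 16
88^9 = 88^8·88^1 ≡ 64
88^12 = 88^8·88^4 ≡ 38
88^18 = 88^16·88^2 ≡ 63
88^27 = 88^16·88^8·88^2·88^1 ≡ 108
88^36 = 88^32·88^4 ≡ 45
88^54 = 88^32·88^16·88^4·88^2 ≡ 1  ← first divisor giving 1
The order is 54.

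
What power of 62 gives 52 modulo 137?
71

Baby-step giant-step with step n = ⌈√137⌉ = 12.
Baby steps 62^j mod 137 (j:value) for j=0..11: 0:1, 1:62, 2:8, 3:85, 4:64, 5:132, 6:101, 7:97, 8:123, 9:91, 10:25, 11:43.
Giant-step multiplier: 62^(-12) ≡ 62^(136-12) = 62^124 ≡ 87 (mod 137).
Giant steps γ_i = 52·87^i mod 137: γ_0=52, γ_1=3, γ_2=124, γ_3=102, γ_4=106, γ_5=43 (in table at j=11).
x = i·n + j = 5·12 + 11 = 71.
Check: 62^71 ≡ 52 (mod 137).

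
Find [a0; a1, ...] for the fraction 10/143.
[0; 14, 3, 3]

Euclidean algorithm steps:
10 = 0 × 143 + 10
143 = 14 × 10 + 3
10 = 3 × 3 + 1
3 = 3 × 1 + 0
Continued fraction: [0; 14, 3, 3]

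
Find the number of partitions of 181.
749474411781

p(n) counts ways to write n as a sum of positive integers (order ignored).
Euler's pentagonal recurrence: p(k) = p(k-1) + p(k-2) - p(k-5) - p(k-7) + p(k-12) + p(k-15) - ... (offsets j(3j∓1)/2, signs ++--, p(0)=1, p(<0)=0).
DP table for k = 0..180: p(0)=1, p(1)=1, p(2)=2, p(3)=3, p(4)=5, p(5)=7, p(6)=11, p(7)=15, p(8)=22, p(9)=30, p(10)=42, p(11)=56, p(12)=77, p(13)=101, p(14)=135, p(15)=176, p(16)=231, p(17)=297, p(18)=385, p(19)=490, p(20)=627, p(21)=792, p(22)=1002, p(23)=1255, p(24)=1575, p(25)=1958, p(26)=2436, p(27)=3010, p(28)=3718, p(29)=4565, p(30)=5604, p(31)=6842, p(32)=8349, p(33)=10143, p(34)=12310, p(35)=14883, p(36)=17977, p(37)=21637, p(38)=26015, p(39)=31185, p(40)=37338, p(41)=44583, p(42)=53174, p(43)=63261, p(44)=75175, p(45)=89134, p(46)=105558, p(47)=124754, p(48)=147273, p(49)=173525, p(50)=204226, p(51)=239943, p(52)=281589, p(53)=329931, p(54)=386155, p(55)=451276, p(56)=526823, p(57)=614154, p(58)=715220, p(59)=831820, p(60)=966467, p(61)=1121505, p(62)=1300156, p(63)=1505499, p(64)=1741630, p(65)=2012558, p(66)=2323520, p(67)=2679689, p(68)=3087735, p(69)=3554345, p(70)=4087968, p(71)=4697205, p(72)=5392783, p(73)=6185689, p(74)=7089500, p(75)=8118264, p(76)=9289091, p(77)=10619863, p(78)=12132164, p(79)=13848650, p(80)=15796476, p(81)=18004327, p(82)=20506255, p(83)=23338469, p(84)=26543660, p(85)=30167357, p(86)=34262962, p(87)=38887673, p(88)=44108109, p(89)=49995925, p(90)=56634173, p(91)=64112359, p(92)=72533807, p(93)=82010177, p(94)=92669720, p(95)=104651419, p(96)=118114304, p(97)=133230930, p(98)=150198136, p(99)=169229875, p(100)=190569292, p(101)=214481126, p(102)=241265379, p(103)=271248950, p(104)=304801365, p(105)=342325709, p(106)=384276336, p(107)=431149389, p(108)=483502844, p(109)=541946240, p(110)=607163746, p(111)=679903203, p(112)=761002156, p(113)=851376628, p(114)=952050665, p(115)=1064144451, p(116)=1188908248, p(117)=1327710076, p(118)=1482074143, p(119)=1653668665, p(120)=1844349560, p(121)=2056148051, p(122)=2291320912, p(123)=2552338241, p(124)=2841940500, p(125)=3163127352, p(126)=3519222692, p(127)=3913864295, p(128)=4351078600, p(129)=4835271870, p(130)=5371315400, p(131)=5964539504, p(132)=6620830889, p(133)=7346629512, p(134)=8149040695, p(135)=9035836076, p(136)=10015581680, p(137)=11097645016, p(138)=12292341831, p(139)=13610949895, p(140)=15065878135, p(141)=16670689208, p(142)=18440293320, p(143)=20390982757, p(144)=22540654445, p(145)=24908858009, p(146)=27517052599, p(147)=30388671978, p(148)=33549419497, p(149)=37027355200, p(150)=40853235313, p(151)=45060624582, p(152)=49686288421, p(153)=54770336324, p(154)=60356673280, p(155)=66493182097, p(156)=73232243759, p(157)=80630964769, p(158)=88751778802, p(159)=97662728555, p(160)=107438159466, p(161)=118159068427, p(162)=129913904637, p(163)=142798995930, p(164)=156919475295, p(165)=172389800255, p(166)=189334822579, p(167)=207890420102, p(168)=228204732751, p(169)=250438925115, p(170)=274768617130, p(171)=301384802048, p(172)=330495499613, p(173)=362326859895, p(174)=397125074750, p(175)=435157697830, p(176)=476715857290, p(177)=522115831195, p(178)=571701605655, p(179)=625846753120, p(180)=684957390936.
Final step: p(181) = p(180) + p(179) - p(176) - p(174) + p(169) + p(166) - p(159) - p(155) + p(146) + p(141) - p(130) - p(124) + p(111) + p(104) - p(89) - p(81) + p(64) + p(55) - p(36) - p(26) + p(5)
= 684957390936 + 625846753120 - 476715857290 - 397125074750 + 250438925115 + 189334822579 - 97662728555 - 66493182097 + 27517052599 + 16670689208 - 5371315400 - 2841940500 + 679903203 + 304801365 - 49995925 - 18004327 + 1741630 + 451276 - 17977 - 2436 + 7
= 749474411781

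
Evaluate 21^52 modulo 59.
15

Repeated squaring. Binary of 52 = 110100.
21^1 ≡ 21 (mod 59); 21^2 ≡ 28 (mod 59); 21^4 ≡ 17 (mod 59); 21^8 ≡ 53 (mod 59); 21^16 ≡ 36 (mod 59); 21^32 ≡ 57 (mod 59)
21^52 = 21^4 × 21^16 × 21^32 ≡ 15 (mod 59)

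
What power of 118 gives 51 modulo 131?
75

Baby-step giant-step with step n = ⌈√131⌉ = 12.
Baby steps 118^j mod 131 (j:value) for j=0..11: 0:1, 1:118, 2:38, 3:30, 4:3, 5:92, 6:114, 7:90, 8:9, 9:14, 10:80, 11:8.
Giant-step multiplier: 118^(-12) ≡ 118^(130-12) = 118^118 ≡ 34 (mod 131).
Giant steps γ_i = 51·34^i mod 131: γ_0=51, γ_1=31, γ_2=6, γ_3=73, γ_4=124, γ_5=24, γ_6=30 (in table at j=3).
x = i·n + j = 6·12 + 3 = 75.
Check: 118^75 ≡ 51 (mod 131).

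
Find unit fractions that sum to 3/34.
1/12 + 1/204

Greedy algorithm:
3/34: ceiling(34/3) = 12, use 1/12
1/204: ceiling(204/1) = 204, use 1/204
Result: 3/34 = 1/12 + 1/204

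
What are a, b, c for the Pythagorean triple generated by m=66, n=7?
(4307, 924, 4405)

Euclid's formula: a = m² - n², b = 2mn, c = m² + n²
m = 66, n = 7
a = 66² - 7² = 4356 - 49 = 4307
b = 2 × 66 × 7 = 924
c = 66² + 7² = 4356 + 49 = 4405
Verification: 4307² + 924² = 18550249 + 853776 = 19404025 = 4405² ✓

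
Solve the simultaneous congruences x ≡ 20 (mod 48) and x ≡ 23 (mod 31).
116

Using Chinese Remainder Theorem:
M = 48 × 31 = 1488
M1 = 31, M2 = 48
y1 = 31^(-1) mod 48 = 31
y2 = 48^(-1) mod 31 = 11
x = (20×31×31 + 23×48×11) mod 1488 = 116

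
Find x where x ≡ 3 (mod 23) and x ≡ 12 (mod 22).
210

Using Chinese Remainder Theorem:
M = 23 × 22 = 506
M1 = 22, M2 = 23
y1 = 22^(-1) mod 23 = 22
y2 = 23^(-1) mod 22 = 1
x = (3×22×22 + 12×23×1) mod 506 = 210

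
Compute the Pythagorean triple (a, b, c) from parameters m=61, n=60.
(121, 7320, 7321)

Euclid's formula: a = m² - n², b = 2mn, c = m² + n²
m = 61, n = 60
a = 61² - 60² = 3721 - 3600 = 121
b = 2 × 61 × 60 = 7320
c = 61² + 60² = 3721 + 3600 = 7321
Verification: 121² + 7320² = 14641 + 53582400 = 53597041 = 7321² ✓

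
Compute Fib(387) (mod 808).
738

Matrix identity: Q^n = [[F_(n+1), F_n], [F_n, F_(n-1)]] with Q = [[1,1],[1,0]].
n = 387 = 110000011₂. Square-and-multiply, entries mod 808:
Q^1 = [[1,1],[1,0]]
Q^3 = (Q^1)²·Q = [[3,2],[2,1]]
Q^6 = (Q^3)² = [[13,8],[8,5]]
Q^12 = (Q^6)² = [[233,144],[144,89]]
Q^24 = (Q^12)² = [[689,312],[312,377]]
Q^48 = (Q^24)² = [[1,504],[504,305]]
Q^96 = (Q^48)² = [[305,704],[704,409]]
Q^193 = (Q^96)²·Q = [[497,417],[417,80]]
Q^387 = (Q^193)²·Q = [[563,738],[738,633]]
F_387 mod 808 = Q^387[0][1] = 738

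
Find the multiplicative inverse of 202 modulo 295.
203

gcd(202, 295) = 1, so the inverse exists.
Extended Euclidean algorithm on (295, 202):
295 = 1 × 202 + 93  ⟹  93 = (1)·295 + (-1)·202
202 = 2 × 93 + 16  ⟹  16 = (-2)·295 + (3)·202
93 = 5 × 16 + 13  ⟹  13 = (11)·295 + (-16)·202
16 = 1 × 13 + 3  ⟹  3 = (-13)·295 + (19)·202
13 = 4 × 3 + 1  ⟹  1 = (63)·295 + (-92)·202
So (-92)·202 ≡ 1 (mod 295), i.e. 202^(-1) ≡ -92 ≡ 203 (mod 295).
Check: 202 × 203 = 41006 ≡ 1 (mod 295)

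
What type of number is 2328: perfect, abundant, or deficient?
abundant

Proper divisors of 2328: sum = 1 + 2 + 3 + 4 + 6 + 8 + 12 + 24 + 97 + 194 + 291 + 388 + 582 + 776 + 1164 = 3552
Since 3552 > 2328, 2328 is abundant.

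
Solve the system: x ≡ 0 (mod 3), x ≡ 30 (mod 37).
30

Using Chinese Remainder Theorem:
M = 3 × 37 = 111
M1 = 37, M2 = 3
y1 = 37^(-1) mod 3 = 1
y2 = 3^(-1) mod 37 = 25
x = (0×37×1 + 30×3×25) mod 111 = 30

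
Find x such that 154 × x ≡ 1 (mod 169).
45

gcd(154, 169) = 1, so the inverse exists.
Extended Euclidean algorithm on (169, 154):
169 = 1 × 154 + 15  ⟹  15 = (1)·169 + (-1)·154
154 = 10 × 15 + 4  ⟹  4 = (-10)·169 + (11)·154
15 = 3 × 4 + 3  ⟹  3 = (31)·169 + (-34)·154
4 = 1 × 3 + 1  ⟹  1 = (-41)·169 + (45)·154
So (45)·154 ≡ 1 (mod 169), i.e. 154^(-1) ≡ 45 (mod 169).
Check: 154 × 45 = 6930 ≡ 1 (mod 169)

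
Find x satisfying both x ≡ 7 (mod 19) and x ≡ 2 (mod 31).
64

Using Chinese Remainder Theorem:
M = 19 × 31 = 589
M1 = 31, M2 = 19
y1 = 31^(-1) mod 19 = 8
y2 = 19^(-1) mod 31 = 18
x = (7×31×8 + 2×19×18) mod 589 = 64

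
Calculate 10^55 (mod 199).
180

Repeated squaring. Binary of 55 = 110111.
10^1 ≡ 10 (mod 199); 10^2 ≡ 100 (mod 199); 10^4 ≡ 50 (mod 199); 10^8 ≡ 112 (mod 199); 10^16 ≡ 7 (mod 199); 10^32 ≡ 49 (mod 199)
10^55 = 10^1 × 10^2 × 10^4 × 10^16 × 10^32 ≡ 180 (mod 199)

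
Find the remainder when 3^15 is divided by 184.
35

Repeated squaring. Binary of 15 = 1111.
3^1 ≡ 3 (mod 184); 3^2 ≡ 9 (mod 184); 3^4 ≡ 81 (mod 184); 3^8 ≡ 121 (mod 184)
3^15 = 3^1 × 3^2 × 3^4 × 3^8 ≡ 35 (mod 184)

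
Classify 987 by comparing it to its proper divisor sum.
deficient

Proper divisors of 987: sum = 1 + 3 + 7 + 21 + 47 + 141 + 329 = 549
Since 549 < 987, 987 is deficient.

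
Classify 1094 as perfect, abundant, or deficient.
deficient

Proper divisors of 1094: sum = 1 + 2 + 547 = 550
Since 550 < 1094, 1094 is deficient.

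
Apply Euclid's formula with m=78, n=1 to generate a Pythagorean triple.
(6083, 156, 6085)

Euclid's formula: a = m² - n², b = 2mn, c = m² + n²
m = 78, n = 1
a = 78² - 1² = 6084 - 1 = 6083
b = 2 × 78 × 1 = 156
c = 78² + 1² = 6084 + 1 = 6085
Verification: 6083² + 156² = 37002889 + 24336 = 37027225 = 6085² ✓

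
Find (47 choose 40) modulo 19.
17

Using Lucas' theorem:
Write n=47 and k=40 in base 19:
n in base 19: [2, 9]
k in base 19: [2, 2]
C(47,40) mod 19 = ∏ C(n_i, k_i) mod 19
Digit binomials (mod 19): C(2,2) = 1; C(9,2) = 36 ≡ 17
Product: 1 × 17 = 17 ≡ 17 (mod 19)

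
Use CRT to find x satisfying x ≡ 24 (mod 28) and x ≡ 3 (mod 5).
108

Using Chinese Remainder Theorem:
M = 28 × 5 = 140
M1 = 5, M2 = 28
y1 = 5^(-1) mod 28 = 17
y2 = 28^(-1) mod 5 = 2
x = (24×5×17 + 3×28×2) mod 140 = 108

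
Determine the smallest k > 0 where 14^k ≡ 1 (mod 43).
21

43 is prime, so ord(14) divides φ(43) = 42.
Divisors of 42: 1, 2, 3, 6, 7, 14, 21, 42.
Repeated squaring: 14^1 ≡ 14, 14^2 ≡ 24, 14^4 ≡ 17, 14^8 ≡ 31, 14^16 ≡ 15, 14^32 ≡ 10 (mod 43).
Test 14^d mod 43 for each divisor d in increasing order:
14^1 ≡ 14
14^2 ≡ 24
14^3 = 14^2·14^1 ≡ 35
14^6 = 14^4·14^2 ≡ 21
14^7 = 14^4·14^2·14^1 ≡ 36
14^14 = 14^8·14^4·14^2 ≡ 6
14^21 = 14^16·14^4·14^1 ≡ 1  ← first divisor giving 1
The order is 21.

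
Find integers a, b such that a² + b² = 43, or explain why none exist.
Not possible

Factorization: 43 = 43
By Fermat: n is sum of two squares iff every prime p ≡ 3 (mod 4) appears to even power.
Prime(s) ≡ 3 (mod 4) with odd exponent: [(43, 1)]
Therefore 43 cannot be expressed as a² + b².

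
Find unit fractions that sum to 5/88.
1/18 + 1/792

Greedy algorithm:
5/88: ceiling(88/5) = 18, use 1/18
1/792: ceiling(792/1) = 792, use 1/792
Result: 5/88 = 1/18 + 1/792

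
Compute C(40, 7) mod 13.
0

Using Lucas' theorem:
Write n=40 and k=7 in base 13:
n in base 13: [3, 1]
k in base 13: [0, 7]
C(40,7) mod 13 = ∏ C(n_i, k_i) mod 13
Digit binomials (mod 13): C(3,0) = 1; C(1,7) = 0 (k_i > n_i)
Product: 1 × 0 = 0 ≡ 0 (mod 13)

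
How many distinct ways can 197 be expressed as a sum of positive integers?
3068829878530

p(n) counts ways to write n as a sum of positive integers (order ignored).
Euler's pentagonal recurrence: p(k) = p(k-1) + p(k-2) - p(k-5) - p(k-7) + p(k-12) + p(k-15) - ... (offsets j(3j∓1)/2, signs ++--, p(0)=1, p(<0)=0).
DP table for k = 0..196: p(0)=1, p(1)=1, p(2)=2, p(3)=3, p(4)=5, p(5)=7, p(6)=11, p(7)=15, p(8)=22, p(9)=30, p(10)=42, p(11)=56, p(12)=77, p(13)=101, p(14)=135, p(15)=176, p(16)=231, p(17)=297, p(18)=385, p(19)=490, p(20)=627, p(21)=792, p(22)=1002, p(23)=1255, p(24)=1575, p(25)=1958, p(26)=2436, p(27)=3010, p(28)=3718, p(29)=4565, p(30)=5604, p(31)=6842, p(32)=8349, p(33)=10143, p(34)=12310, p(35)=14883, p(36)=17977, p(37)=21637, p(38)=26015, p(39)=31185, p(40)=37338, p(41)=44583, p(42)=53174, p(43)=63261, p(44)=75175, p(45)=89134, p(46)=105558, p(47)=124754, p(48)=147273, p(49)=173525, p(50)=204226, p(51)=239943, p(52)=281589, p(53)=329931, p(54)=386155, p(55)=451276, p(56)=526823, p(57)=614154, p(58)=715220, p(59)=831820, p(60)=966467, p(61)=1121505, p(62)=1300156, p(63)=1505499, p(64)=1741630, p(65)=2012558, p(66)=2323520, p(67)=2679689, p(68)=3087735, p(69)=3554345, p(70)=4087968, p(71)=4697205, p(72)=5392783, p(73)=6185689, p(74)=7089500, p(75)=8118264, p(76)=9289091, p(77)=10619863, p(78)=12132164, p(79)=13848650, p(80)=15796476, p(81)=18004327, p(82)=20506255, p(83)=23338469, p(84)=26543660, p(85)=30167357, p(86)=34262962, p(87)=38887673, p(88)=44108109, p(89)=49995925, p(90)=56634173, p(91)=64112359, p(92)=72533807, p(93)=82010177, p(94)=92669720, p(95)=104651419, p(96)=118114304, p(97)=133230930, p(98)=150198136, p(99)=169229875, p(100)=190569292, p(101)=214481126, p(102)=241265379, p(103)=271248950, p(104)=304801365, p(105)=342325709, p(106)=384276336, p(107)=431149389, p(108)=483502844, p(109)=541946240, p(110)=607163746, p(111)=679903203, p(112)=761002156, p(113)=851376628, p(114)=952050665, p(115)=1064144451, p(116)=1188908248, p(117)=1327710076, p(118)=1482074143, p(119)=1653668665, p(120)=1844349560, p(121)=2056148051, p(122)=2291320912, p(123)=2552338241, p(124)=2841940500, p(125)=3163127352, p(126)=3519222692, p(127)=3913864295, p(128)=4351078600, p(129)=4835271870, p(130)=5371315400, p(131)=5964539504, p(132)=6620830889, p(133)=7346629512, p(134)=8149040695, p(135)=9035836076, p(136)=10015581680, p(137)=11097645016, p(138)=12292341831, p(139)=13610949895, p(140)=15065878135, p(141)=16670689208, p(142)=18440293320, p(143)=20390982757, p(144)=22540654445, p(145)=24908858009, p(146)=27517052599, p(147)=30388671978, p(148)=33549419497, p(149)=37027355200, p(150)=40853235313, p(151)=45060624582, p(152)=49686288421, p(153)=54770336324, p(154)=60356673280, p(155)=66493182097, p(156)=73232243759, p(157)=80630964769, p(158)=88751778802, p(159)=97662728555, p(160)=107438159466, p(161)=118159068427, p(162)=129913904637, p(163)=142798995930, p(164)=156919475295, p(165)=172389800255, p(166)=189334822579, p(167)=207890420102, p(168)=228204732751, p(169)=250438925115, p(170)=274768617130, p(171)=301384802048, p(172)=330495499613, p(173)=362326859895, p(174)=397125074750, p(175)=435157697830, p(176)=476715857290, p(177)=522115831195, p(178)=571701605655, p(179)=625846753120, p(180)=684957390936, p(181)=749474411781, p(182)=819876908323, p(183)=896684817527, p(184)=980462880430, p(185)=1071823774337, p(186)=1171432692373, p(187)=1280011042268, p(188)=1398341745571, p(189)=1527273599625, p(190)=1667727404093, p(191)=1820701100652, p(192)=1987276856363, p(193)=2168627105469, p(194)=2366022741845, p(195)=2580840212973, p(196)=2814570987591.
Final step: p(197) = p(196) + p(195) - p(192) - p(190) + p(185) + p(182) - p(175) - p(171) + p(162) + p(157) - p(146) - p(140) + p(127) + p(120) - p(105) - p(97) + p(80) + p(71) - p(52) - p(42) + p(21) + p(10)
= 2814570987591 + 2580840212973 - 1987276856363 - 1667727404093 + 1071823774337 + 819876908323 - 435157697830 - 301384802048 + 129913904637 + 80630964769 - 27517052599 - 15065878135 + 3913864295 + 1844349560 - 342325709 - 133230930 + 15796476 + 4697205 - 281589 - 53174 + 792 + 42
= 3068829878530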